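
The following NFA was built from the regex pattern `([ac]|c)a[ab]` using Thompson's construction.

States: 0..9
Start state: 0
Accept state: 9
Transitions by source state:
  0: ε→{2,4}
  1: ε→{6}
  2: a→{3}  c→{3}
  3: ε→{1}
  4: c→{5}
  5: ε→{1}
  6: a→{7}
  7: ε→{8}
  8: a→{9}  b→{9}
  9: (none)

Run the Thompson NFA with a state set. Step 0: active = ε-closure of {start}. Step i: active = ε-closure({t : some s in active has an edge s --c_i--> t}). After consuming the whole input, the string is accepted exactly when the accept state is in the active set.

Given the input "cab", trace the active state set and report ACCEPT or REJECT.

Answer: ACCEPT

Trace:
initial (ε-close {0}): {0,2,4}
'c' @ 1: {1,3,5,6}
'a' @ 2: {7,8}
'b' @ 3: {9}  ✓accept
after full input: {9}  (accept=9 in)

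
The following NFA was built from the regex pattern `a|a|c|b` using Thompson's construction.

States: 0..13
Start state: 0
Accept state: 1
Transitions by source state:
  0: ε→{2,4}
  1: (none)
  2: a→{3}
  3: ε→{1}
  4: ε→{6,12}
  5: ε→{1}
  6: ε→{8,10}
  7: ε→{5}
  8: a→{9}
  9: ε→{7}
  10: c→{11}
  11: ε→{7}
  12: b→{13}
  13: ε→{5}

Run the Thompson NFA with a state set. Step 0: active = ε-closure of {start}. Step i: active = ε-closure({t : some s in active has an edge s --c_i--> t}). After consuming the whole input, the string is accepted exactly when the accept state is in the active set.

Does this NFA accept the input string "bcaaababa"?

Answer: REJECT

Derivation:
initial (ε-close {0}): {0,2,4,6,8,10,12}
'b' @ 1: {1,5,13}  [accepting]
'c' @ 2: {}  — no active states
rest 'aaababa' ignored (set empty)
final: {}; accept 1 not in set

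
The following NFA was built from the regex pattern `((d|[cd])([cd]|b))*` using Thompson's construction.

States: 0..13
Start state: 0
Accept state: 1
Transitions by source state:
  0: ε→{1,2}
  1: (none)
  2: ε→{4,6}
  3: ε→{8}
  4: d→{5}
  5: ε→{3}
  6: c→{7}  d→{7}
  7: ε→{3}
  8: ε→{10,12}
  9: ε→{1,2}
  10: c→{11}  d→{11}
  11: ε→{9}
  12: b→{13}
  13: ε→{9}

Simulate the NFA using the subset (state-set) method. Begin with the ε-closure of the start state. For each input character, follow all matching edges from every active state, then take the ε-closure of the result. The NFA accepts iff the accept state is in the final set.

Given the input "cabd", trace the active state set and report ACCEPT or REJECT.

Answer: REJECT

Derivation:
S₀ = ε-closure({0}) = {0,1,2,4,6}
'c' @ 1: {3,7,8,10,12}
'a' @ 2: {}  — state set empty
rest 'bd' ignored (set empty)
final: {}; accept 1 not in set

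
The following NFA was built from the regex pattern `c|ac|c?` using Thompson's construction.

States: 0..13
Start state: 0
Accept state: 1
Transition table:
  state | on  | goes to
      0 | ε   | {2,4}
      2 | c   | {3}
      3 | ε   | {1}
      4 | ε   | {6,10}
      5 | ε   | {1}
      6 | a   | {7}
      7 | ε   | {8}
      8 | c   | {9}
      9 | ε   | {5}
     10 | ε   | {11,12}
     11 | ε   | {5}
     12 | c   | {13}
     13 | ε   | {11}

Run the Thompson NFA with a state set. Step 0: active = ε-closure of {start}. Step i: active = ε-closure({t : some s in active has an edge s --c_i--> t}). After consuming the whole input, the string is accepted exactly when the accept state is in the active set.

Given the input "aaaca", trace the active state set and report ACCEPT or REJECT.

Answer: REJECT

Trace:
initial (ε-close {0}): {0,1,2,4,5,6,10,11,12}
'a' @ 1: {7,8}
'a' @ 2: {}  — state set empty
rest 'aca' ignored (set empty)
after full input: {}  (accept=1 not in)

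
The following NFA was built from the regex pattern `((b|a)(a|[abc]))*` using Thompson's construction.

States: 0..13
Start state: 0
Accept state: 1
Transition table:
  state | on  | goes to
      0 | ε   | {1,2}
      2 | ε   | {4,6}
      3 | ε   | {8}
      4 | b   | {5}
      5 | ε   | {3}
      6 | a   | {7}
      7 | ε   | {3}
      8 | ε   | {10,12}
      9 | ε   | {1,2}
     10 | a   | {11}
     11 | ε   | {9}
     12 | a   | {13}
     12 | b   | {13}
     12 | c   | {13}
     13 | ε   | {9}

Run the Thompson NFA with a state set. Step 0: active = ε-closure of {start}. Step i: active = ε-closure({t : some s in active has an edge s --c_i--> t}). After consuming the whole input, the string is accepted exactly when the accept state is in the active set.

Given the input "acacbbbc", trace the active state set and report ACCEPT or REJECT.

Answer: ACCEPT

Steps:
start: ε-closure({0}) = {0,1,2,4,6}
'a' @ 1: {3,7,8,10,12}
'c' @ 2: {1,2,4,6,9,13}  [accepting]
'a' @ 3: {3,7,8,10,12}
'c' @ 4: {1,2,4,6,9,13}  [accepting]
'b' @ 5: {3,5,8,10,12}
'b' @ 6: {1,2,4,6,9,13}  [accepting]
'b' @ 7: {3,5,8,10,12}
'c' @ 8: {1,2,4,6,9,13}  [accepting]
final: {1,2,4,6,9,13}; accept 1 in set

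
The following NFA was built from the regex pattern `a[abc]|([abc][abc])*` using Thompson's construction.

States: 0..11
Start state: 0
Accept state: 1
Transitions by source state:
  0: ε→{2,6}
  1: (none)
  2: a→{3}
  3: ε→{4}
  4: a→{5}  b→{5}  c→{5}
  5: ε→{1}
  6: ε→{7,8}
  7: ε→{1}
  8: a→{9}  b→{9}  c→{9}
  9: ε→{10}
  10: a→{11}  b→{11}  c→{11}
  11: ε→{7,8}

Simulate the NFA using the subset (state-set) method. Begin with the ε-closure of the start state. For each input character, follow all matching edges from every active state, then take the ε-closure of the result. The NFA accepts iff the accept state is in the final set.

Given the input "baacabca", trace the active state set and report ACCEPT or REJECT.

S₀ = ε-closure({0}) = {0,1,2,6,7,8}
'b' @ 1: {9,10}
'a' @ 2: {1,7,8,11}  ✓accept
'a' @ 3: {9,10}
'c' @ 4: {1,7,8,11}  ✓accept
'a' @ 5: {9,10}
'b' @ 6: {1,7,8,11}  ✓accept
'c' @ 7: {9,10}
'a' @ 8: {1,7,8,11}  ✓accept
final: {1,7,8,11}; accept 1 in set

Answer: ACCEPT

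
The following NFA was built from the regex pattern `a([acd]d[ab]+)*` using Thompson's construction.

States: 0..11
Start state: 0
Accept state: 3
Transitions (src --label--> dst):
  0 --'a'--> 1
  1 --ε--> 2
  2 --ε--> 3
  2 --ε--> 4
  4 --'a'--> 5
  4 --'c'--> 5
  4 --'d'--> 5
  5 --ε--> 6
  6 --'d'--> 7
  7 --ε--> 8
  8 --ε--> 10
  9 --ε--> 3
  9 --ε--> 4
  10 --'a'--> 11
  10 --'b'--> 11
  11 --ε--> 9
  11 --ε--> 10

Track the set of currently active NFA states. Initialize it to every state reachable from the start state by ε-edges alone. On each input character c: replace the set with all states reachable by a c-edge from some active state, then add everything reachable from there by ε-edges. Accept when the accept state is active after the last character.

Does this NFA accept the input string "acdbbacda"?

initial (ε-close {0}): {0}
'a' @ 1: {1,2,3,4}  (accept∈set)
'c' @ 2: {5,6}
'd' @ 3: {7,8,10}
'b' @ 4: {3,4,9,10,11}  (accept∈set)
'b' @ 5: {3,4,9,10,11}  (accept∈set)
'a' @ 6: {3,4,5,6,9,10,11}  (accept∈set)
'c' @ 7: {5,6}
'd' @ 8: {7,8,10}
'a' @ 9: {3,4,9,10,11}  (accept∈set)
end set {3,4,9,10,11} — state 3 in

Answer: ACCEPT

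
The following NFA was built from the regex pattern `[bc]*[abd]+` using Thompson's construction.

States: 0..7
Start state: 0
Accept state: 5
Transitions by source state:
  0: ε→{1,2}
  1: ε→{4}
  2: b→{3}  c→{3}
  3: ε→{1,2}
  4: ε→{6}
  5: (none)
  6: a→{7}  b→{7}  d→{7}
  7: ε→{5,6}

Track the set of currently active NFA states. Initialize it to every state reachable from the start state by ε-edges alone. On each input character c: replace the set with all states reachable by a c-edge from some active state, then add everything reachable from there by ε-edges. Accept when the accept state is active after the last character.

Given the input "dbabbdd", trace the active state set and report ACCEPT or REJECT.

S₀ = ε-closure({0}) = {0,1,2,4,6}
'd' @ 1: {5,6,7}  ✓accept
'b' @ 2: {5,6,7}  ✓accept
'a' @ 3: {5,6,7}  ✓accept
'b' @ 4: {5,6,7}  ✓accept
'b' @ 5: {5,6,7}  ✓accept
'd' @ 6: {5,6,7}  ✓accept
'd' @ 7: {5,6,7}  ✓accept
end set {5,6,7} — state 5 in

Answer: ACCEPT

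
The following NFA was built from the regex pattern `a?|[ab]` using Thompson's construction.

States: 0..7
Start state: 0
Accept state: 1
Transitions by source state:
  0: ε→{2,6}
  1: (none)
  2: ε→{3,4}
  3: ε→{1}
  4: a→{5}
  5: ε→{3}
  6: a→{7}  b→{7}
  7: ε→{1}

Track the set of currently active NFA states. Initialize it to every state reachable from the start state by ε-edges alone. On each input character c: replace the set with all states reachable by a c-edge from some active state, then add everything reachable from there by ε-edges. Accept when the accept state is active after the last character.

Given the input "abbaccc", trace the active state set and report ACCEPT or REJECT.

Answer: REJECT

Derivation:
initial (ε-close {0}): {0,1,2,3,4,6}
'a' @ 1: {1,3,5,7}  (accept∈set)
'b' @ 2: {}  — dead — no transitions
rest 'baccc' ignored (set empty)
end set {} — state 1 not in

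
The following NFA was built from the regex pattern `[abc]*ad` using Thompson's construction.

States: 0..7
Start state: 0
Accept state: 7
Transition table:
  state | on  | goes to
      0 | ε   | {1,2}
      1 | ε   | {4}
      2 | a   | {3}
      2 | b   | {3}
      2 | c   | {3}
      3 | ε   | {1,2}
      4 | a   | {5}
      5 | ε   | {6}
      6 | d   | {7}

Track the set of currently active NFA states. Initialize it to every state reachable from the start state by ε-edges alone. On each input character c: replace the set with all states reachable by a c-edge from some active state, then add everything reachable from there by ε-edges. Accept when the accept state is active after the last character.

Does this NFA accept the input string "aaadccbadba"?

Answer: REJECT

Trace:
S₀ = ε-closure({0}) = {0,1,2,4}
'a' @ 1: {1,2,3,4,5,6}
'a' @ 2: {1,2,3,4,5,6}
'a' @ 3: {1,2,3,4,5,6}
'd' @ 4: {7}  (accept∈set)
'c' @ 5: {}  — state set empty
rest 'cbadba' ignored (set empty)
end set {} — state 7 not in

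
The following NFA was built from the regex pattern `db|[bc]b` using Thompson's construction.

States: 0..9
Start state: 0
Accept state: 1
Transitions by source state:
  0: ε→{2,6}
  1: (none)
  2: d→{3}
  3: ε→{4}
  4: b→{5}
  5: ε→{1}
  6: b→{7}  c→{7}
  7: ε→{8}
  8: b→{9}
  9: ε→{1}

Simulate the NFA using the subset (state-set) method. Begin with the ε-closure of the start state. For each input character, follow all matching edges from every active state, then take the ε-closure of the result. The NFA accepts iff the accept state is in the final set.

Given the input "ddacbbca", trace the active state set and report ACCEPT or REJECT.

Answer: REJECT

Derivation:
start: ε-closure({0}) = {0,2,6}
'd' @ 1: {3,4}
'd' @ 2: {}  — dead — no transitions
rest 'acbbca' ignored (set empty)
final: {}; accept 1 not in set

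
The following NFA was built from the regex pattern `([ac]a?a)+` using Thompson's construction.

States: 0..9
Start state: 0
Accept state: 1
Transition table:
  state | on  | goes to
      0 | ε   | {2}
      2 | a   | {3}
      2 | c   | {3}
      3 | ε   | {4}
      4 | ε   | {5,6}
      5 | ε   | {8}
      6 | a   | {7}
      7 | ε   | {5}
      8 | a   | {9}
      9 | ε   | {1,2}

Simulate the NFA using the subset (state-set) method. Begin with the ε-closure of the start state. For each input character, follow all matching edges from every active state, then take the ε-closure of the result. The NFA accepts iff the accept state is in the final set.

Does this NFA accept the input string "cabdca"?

Answer: REJECT

Trace:
start: ε-closure({0}) = {0,2}
'c' @ 1: {3,4,5,6,8}
'a' @ 2: {1,2,5,7,8,9}  (accept∈set)
'b' @ 3: {}  — no active states
rest 'dca' ignored (set empty)
after full input: {}  (accept=1 not in)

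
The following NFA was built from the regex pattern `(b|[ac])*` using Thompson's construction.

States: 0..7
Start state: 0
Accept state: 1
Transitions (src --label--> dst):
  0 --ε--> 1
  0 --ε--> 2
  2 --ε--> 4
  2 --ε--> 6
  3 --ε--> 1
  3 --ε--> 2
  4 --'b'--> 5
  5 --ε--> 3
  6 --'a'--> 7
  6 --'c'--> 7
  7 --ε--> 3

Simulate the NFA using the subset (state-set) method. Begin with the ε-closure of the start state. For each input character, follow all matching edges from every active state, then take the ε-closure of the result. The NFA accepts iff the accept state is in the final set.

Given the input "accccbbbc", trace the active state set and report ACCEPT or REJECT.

start: ε-closure({0}) = {0,1,2,4,6}
'a' @ 1: {1,2,3,4,6,7}  [accepting]
'c' @ 2: {1,2,3,4,6,7}  [accepting]
'c' @ 3: {1,2,3,4,6,7}  [accepting]
'c' @ 4: {1,2,3,4,6,7}  [accepting]
'c' @ 5: {1,2,3,4,6,7}  [accepting]
'b' @ 6: {1,2,3,4,5,6}  [accepting]
'b' @ 7: {1,2,3,4,5,6}  [accepting]
'b' @ 8: {1,2,3,4,5,6}  [accepting]
'c' @ 9: {1,2,3,4,6,7}  [accepting]
end set {1,2,3,4,6,7} — state 1 in

Answer: ACCEPT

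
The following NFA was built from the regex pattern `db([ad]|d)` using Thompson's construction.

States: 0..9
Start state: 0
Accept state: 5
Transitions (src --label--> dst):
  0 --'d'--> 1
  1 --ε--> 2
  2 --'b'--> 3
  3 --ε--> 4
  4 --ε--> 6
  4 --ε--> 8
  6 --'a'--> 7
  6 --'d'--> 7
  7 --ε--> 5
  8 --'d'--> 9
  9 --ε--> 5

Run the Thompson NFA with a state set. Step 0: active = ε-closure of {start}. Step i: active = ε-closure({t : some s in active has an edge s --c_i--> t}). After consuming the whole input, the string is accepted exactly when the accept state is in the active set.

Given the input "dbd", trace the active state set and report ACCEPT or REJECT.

S₀ = ε-closure({0}) = {0}
'd' @ 1: {1,2}
'b' @ 2: {3,4,6,8}
'd' @ 3: {5,7,9}  [accepting]
after full input: {5,7,9}  (accept=5 in)

Answer: ACCEPT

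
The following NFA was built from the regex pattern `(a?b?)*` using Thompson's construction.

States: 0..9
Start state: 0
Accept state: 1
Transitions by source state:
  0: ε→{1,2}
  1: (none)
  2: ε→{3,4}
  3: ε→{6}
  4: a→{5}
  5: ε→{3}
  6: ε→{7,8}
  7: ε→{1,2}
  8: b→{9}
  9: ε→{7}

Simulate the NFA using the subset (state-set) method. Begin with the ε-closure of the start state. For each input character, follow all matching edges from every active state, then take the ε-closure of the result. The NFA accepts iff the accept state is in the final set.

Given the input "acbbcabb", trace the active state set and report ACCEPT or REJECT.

S₀ = ε-closure({0}) = {0,1,2,3,4,6,7,8}
'a' @ 1: {1,2,3,4,5,6,7,8}  [accepting]
'c' @ 2: {}  — dead — no transitions
rest 'bbcabb' ignored (set empty)
after full input: {}  (accept=1 not in)

Answer: REJECT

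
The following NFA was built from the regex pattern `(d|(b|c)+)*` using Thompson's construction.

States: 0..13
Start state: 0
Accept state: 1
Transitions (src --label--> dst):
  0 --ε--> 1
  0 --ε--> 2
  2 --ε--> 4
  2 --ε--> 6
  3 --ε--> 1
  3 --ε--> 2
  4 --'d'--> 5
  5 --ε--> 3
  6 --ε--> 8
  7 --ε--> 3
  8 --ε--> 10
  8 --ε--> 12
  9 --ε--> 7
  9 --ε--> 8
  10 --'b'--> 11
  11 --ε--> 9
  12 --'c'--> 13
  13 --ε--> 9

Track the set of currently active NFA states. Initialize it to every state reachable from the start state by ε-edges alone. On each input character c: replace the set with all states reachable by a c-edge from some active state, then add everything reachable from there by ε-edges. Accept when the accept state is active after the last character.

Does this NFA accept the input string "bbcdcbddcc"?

initial (ε-close {0}): {0,1,2,4,6,8,10,12}
'b' @ 1: {1,2,3,4,6,7,8,9,10,11,12}  ✓accept
'b' @ 2: {1,2,3,4,6,7,8,9,10,11,12}  ✓accept
'c' @ 3: {1,2,3,4,6,7,8,9,10,12,13}  ✓accept
'd' @ 4: {1,2,3,4,5,6,8,10,12}  ✓accept
'c' @ 5: {1,2,3,4,6,7,8,9,10,12,13}  ✓accept
'b' @ 6: {1,2,3,4,6,7,8,9,10,11,12}  ✓accept
'd' @ 7: {1,2,3,4,5,6,8,10,12}  ✓accept
'd' @ 8: {1,2,3,4,5,6,8,10,12}  ✓accept
'c' @ 9: {1,2,3,4,6,7,8,9,10,12,13}  ✓accept
'c' @ 10: {1,2,3,4,6,7,8,9,10,12,13}  ✓accept
final: {1,2,3,4,6,7,8,9,10,12,13}; accept 1 in set

Answer: ACCEPT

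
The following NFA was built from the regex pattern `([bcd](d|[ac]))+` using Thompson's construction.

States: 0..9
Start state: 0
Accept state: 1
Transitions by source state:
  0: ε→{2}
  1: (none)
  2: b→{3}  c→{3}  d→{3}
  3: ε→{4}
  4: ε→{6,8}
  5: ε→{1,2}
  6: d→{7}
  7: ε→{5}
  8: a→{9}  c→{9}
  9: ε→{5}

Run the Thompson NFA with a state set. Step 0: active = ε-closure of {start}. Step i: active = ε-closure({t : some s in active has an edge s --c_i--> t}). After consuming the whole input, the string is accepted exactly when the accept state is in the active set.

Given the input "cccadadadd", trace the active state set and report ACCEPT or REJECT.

start: ε-closure({0}) = {0,2}
'c' @ 1: {3,4,6,8}
'c' @ 2: {1,2,5,9}  [accepting]
'c' @ 3: {3,4,6,8}
'a' @ 4: {1,2,5,9}  [accepting]
'd' @ 5: {3,4,6,8}
'a' @ 6: {1,2,5,9}  [accepting]
'd' @ 7: {3,4,6,8}
'a' @ 8: {1,2,5,9}  [accepting]
'd' @ 9: {3,4,6,8}
'd' @ 10: {1,2,5,7}  [accepting]
after full input: {1,2,5,7}  (accept=1 in)

Answer: ACCEPT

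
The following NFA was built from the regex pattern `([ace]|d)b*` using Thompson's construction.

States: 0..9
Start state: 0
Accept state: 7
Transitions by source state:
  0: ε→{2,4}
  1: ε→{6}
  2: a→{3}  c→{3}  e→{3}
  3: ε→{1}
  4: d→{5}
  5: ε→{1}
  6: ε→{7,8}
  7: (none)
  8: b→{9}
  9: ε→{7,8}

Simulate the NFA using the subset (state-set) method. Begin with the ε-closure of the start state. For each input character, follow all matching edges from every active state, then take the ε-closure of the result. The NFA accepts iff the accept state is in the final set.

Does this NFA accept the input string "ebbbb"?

start: ε-closure({0}) = {0,2,4}
'e' @ 1: {1,3,6,7,8}  (accept∈set)
'b' @ 2: {7,8,9}  (accept∈set)
'b' @ 3: {7,8,9}  (accept∈set)
'b' @ 4: {7,8,9}  (accept∈set)
'b' @ 5: {7,8,9}  (accept∈set)
end set {7,8,9} — state 7 in

Answer: ACCEPT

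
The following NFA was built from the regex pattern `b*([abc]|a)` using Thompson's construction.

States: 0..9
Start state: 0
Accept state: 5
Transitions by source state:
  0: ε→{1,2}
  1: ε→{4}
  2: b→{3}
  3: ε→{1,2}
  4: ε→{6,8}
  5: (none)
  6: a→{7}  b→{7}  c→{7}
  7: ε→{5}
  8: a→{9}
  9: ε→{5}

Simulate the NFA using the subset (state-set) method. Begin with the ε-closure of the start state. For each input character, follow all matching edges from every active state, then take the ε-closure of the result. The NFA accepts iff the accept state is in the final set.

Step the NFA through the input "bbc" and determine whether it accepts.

Answer: ACCEPT

Derivation:
start: ε-closure({0}) = {0,1,2,4,6,8}
'b' @ 1: {1,2,3,4,5,6,7,8}  (accept∈set)
'b' @ 2: {1,2,3,4,5,6,7,8}  (accept∈set)
'c' @ 3: {5,7}  (accept∈set)
after full input: {5,7}  (accept=5 in)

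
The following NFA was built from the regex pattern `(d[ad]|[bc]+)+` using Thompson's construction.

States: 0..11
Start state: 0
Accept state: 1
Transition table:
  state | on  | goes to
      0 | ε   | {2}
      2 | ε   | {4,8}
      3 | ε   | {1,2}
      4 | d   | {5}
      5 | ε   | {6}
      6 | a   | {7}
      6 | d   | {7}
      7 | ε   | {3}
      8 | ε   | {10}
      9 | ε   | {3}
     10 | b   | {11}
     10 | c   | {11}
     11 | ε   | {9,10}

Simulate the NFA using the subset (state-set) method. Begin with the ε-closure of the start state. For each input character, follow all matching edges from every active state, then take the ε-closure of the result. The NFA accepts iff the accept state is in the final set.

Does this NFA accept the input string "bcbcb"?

Answer: ACCEPT

Derivation:
S₀ = ε-closure({0}) = {0,2,4,8,10}
'b' @ 1: {1,2,3,4,8,9,10,11}  ✓accept
'c' @ 2: {1,2,3,4,8,9,10,11}  ✓accept
'b' @ 3: {1,2,3,4,8,9,10,11}  ✓accept
'c' @ 4: {1,2,3,4,8,9,10,11}  ✓accept
'b' @ 5: {1,2,3,4,8,9,10,11}  ✓accept
after full input: {1,2,3,4,8,9,10,11}  (accept=1 in)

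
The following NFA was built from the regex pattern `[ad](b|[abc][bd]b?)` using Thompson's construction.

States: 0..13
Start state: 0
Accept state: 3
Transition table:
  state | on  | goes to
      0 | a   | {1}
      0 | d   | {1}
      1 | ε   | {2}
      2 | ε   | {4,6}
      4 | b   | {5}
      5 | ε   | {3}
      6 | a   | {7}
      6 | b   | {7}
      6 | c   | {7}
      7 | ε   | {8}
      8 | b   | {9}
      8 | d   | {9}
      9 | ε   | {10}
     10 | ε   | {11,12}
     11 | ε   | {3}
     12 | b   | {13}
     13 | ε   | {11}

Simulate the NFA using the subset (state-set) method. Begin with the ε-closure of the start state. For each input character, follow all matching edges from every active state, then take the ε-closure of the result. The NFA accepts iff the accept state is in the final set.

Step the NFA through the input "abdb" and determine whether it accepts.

Answer: ACCEPT

Derivation:
initial (ε-close {0}): {0}
'a' @ 1: {1,2,4,6}
'b' @ 2: {3,5,7,8}  (accept∈set)
'd' @ 3: {3,9,10,11,12}  (accept∈set)
'b' @ 4: {3,11,13}  (accept∈set)
end set {3,11,13} — state 3 in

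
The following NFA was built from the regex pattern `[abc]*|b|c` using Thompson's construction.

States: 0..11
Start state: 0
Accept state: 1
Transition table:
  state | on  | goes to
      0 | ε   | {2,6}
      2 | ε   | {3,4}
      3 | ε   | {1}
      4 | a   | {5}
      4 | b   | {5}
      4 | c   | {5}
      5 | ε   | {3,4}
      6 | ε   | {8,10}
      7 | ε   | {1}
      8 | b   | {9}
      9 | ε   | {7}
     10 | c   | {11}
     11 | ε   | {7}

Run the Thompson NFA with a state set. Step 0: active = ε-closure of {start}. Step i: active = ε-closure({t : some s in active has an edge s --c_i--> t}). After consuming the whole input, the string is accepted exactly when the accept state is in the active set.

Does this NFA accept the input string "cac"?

Answer: ACCEPT

Steps:
S₀ = ε-closure({0}) = {0,1,2,3,4,6,8,10}
'c' @ 1: {1,3,4,5,7,11}  (accept∈set)
'a' @ 2: {1,3,4,5}  (accept∈set)
'c' @ 3: {1,3,4,5}  (accept∈set)
after full input: {1,3,4,5}  (accept=1 in)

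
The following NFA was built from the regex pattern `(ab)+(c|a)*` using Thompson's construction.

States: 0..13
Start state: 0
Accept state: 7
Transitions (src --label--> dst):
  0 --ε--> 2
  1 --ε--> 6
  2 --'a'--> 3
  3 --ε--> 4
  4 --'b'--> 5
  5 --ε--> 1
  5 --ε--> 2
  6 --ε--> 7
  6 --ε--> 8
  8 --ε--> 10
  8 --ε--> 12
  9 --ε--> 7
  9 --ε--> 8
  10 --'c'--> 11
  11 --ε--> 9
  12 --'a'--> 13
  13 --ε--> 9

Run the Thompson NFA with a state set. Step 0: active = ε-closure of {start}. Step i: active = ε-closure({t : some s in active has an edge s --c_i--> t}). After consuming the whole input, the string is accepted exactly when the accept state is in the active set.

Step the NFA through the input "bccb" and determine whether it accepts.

S₀ = ε-closure({0}) = {0,2}
'b' @ 1: {}  — dead — no transitions
rest 'ccb' ignored (set empty)
final: {}; accept 7 not in set

Answer: REJECT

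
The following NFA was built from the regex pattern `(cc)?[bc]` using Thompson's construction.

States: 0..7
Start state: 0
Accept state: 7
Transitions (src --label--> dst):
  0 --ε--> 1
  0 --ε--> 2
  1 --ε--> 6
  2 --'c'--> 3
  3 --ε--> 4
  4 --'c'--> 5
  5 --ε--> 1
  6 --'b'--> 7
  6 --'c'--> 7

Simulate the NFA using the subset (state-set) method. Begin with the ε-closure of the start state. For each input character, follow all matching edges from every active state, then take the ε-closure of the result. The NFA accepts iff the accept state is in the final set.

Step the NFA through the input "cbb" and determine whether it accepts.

start: ε-closure({0}) = {0,1,2,6}
'c' @ 1: {3,4,7}  ✓accept
'b' @ 2: {}  — state set empty
rest 'b' ignored (set empty)
end set {} — state 7 not in

Answer: REJECT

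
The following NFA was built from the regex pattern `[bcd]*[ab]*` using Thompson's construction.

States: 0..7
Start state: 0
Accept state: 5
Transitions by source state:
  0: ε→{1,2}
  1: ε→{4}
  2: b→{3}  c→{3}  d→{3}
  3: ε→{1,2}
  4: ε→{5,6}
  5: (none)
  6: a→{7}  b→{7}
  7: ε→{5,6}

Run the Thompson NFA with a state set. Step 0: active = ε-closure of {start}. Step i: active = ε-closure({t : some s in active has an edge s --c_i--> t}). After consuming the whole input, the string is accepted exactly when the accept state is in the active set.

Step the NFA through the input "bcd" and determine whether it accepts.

Answer: ACCEPT

Steps:
start: ε-closure({0}) = {0,1,2,4,5,6}
'b' @ 1: {1,2,3,4,5,6,7}  (accept∈set)
'c' @ 2: {1,2,3,4,5,6}  (accept∈set)
'd' @ 3: {1,2,3,4,5,6}  (accept∈set)
final: {1,2,3,4,5,6}; accept 5 in set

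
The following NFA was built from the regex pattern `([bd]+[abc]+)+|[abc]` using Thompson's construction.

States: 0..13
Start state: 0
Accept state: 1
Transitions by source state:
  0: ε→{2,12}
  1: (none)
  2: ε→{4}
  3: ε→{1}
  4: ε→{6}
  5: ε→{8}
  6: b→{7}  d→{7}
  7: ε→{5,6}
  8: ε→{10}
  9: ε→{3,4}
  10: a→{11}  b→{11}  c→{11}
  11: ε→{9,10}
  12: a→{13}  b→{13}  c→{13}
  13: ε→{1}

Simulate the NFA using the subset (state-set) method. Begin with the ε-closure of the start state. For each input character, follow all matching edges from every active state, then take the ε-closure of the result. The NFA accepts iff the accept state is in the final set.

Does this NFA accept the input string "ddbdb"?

S₀ = ε-closure({0}) = {0,2,4,6,12}
'd' @ 1: {5,6,7,8,10}
'd' @ 2: {5,6,7,8,10}
'b' @ 3: {1,3,4,5,6,7,8,9,10,11}  [accepting]
'd' @ 4: {5,6,7,8,10}
'b' @ 5: {1,3,4,5,6,7,8,9,10,11}  [accepting]
after full input: {1,3,4,5,6,7,8,9,10,11}  (accept=1 in)

Answer: ACCEPT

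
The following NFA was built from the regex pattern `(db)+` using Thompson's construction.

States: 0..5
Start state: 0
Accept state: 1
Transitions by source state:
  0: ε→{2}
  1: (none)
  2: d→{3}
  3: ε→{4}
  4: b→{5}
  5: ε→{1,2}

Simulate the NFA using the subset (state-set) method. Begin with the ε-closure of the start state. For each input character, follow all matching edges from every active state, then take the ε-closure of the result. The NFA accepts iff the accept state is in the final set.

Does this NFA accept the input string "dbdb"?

Answer: ACCEPT

Steps:
start: ε-closure({0}) = {0,2}
'd' @ 1: {3,4}
'b' @ 2: {1,2,5}  [accepting]
'd' @ 3: {3,4}
'b' @ 4: {1,2,5}  [accepting]
end set {1,2,5} — state 1 in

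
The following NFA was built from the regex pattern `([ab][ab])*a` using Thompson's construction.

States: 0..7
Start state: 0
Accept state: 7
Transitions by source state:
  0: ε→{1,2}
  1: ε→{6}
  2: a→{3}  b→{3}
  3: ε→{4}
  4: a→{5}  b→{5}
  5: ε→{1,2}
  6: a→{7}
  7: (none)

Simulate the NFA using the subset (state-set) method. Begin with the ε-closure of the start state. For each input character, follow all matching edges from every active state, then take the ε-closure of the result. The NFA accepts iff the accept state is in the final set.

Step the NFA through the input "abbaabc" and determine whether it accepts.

initial (ε-close {0}): {0,1,2,6}
'a' @ 1: {3,4,7}  (accept∈set)
'b' @ 2: {1,2,5,6}
'b' @ 3: {3,4}
'a' @ 4: {1,2,5,6}
'a' @ 5: {3,4,7}  (accept∈set)
'b' @ 6: {1,2,5,6}
'c' @ 7: {}  — no active states
final: {}; accept 7 not in set

Answer: REJECT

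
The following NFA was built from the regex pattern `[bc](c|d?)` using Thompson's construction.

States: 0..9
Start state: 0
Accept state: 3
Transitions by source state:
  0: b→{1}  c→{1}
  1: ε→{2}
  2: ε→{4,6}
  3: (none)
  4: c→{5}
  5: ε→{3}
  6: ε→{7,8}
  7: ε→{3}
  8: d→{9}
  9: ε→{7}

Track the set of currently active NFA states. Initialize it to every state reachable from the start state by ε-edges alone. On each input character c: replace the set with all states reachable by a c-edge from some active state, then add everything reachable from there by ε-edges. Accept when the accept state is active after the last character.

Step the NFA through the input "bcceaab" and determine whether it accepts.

Answer: REJECT

Trace:
S₀ = ε-closure({0}) = {0}
'b' @ 1: {1,2,3,4,6,7,8}  (accept∈set)
'c' @ 2: {3,5}  (accept∈set)
'c' @ 3: {}  — dead — no transitions
rest 'eaab' ignored (set empty)
end set {} — state 3 not in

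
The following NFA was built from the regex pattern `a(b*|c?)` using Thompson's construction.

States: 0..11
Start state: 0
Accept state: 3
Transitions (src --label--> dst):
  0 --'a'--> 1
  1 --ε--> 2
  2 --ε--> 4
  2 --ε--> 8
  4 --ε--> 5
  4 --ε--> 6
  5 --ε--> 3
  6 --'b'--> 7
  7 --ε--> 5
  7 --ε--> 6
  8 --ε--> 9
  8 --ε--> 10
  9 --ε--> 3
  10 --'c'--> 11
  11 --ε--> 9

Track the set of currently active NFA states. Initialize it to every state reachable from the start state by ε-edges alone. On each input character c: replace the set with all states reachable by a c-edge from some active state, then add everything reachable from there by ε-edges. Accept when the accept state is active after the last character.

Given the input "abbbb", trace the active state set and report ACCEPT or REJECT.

start: ε-closure({0}) = {0}
'a' @ 1: {1,2,3,4,5,6,8,9,10}  (accept∈set)
'b' @ 2: {3,5,6,7}  (accept∈set)
'b' @ 3: {3,5,6,7}  (accept∈set)
'b' @ 4: {3,5,6,7}  (accept∈set)
'b' @ 5: {3,5,6,7}  (accept∈set)
end set {3,5,6,7} — state 3 in

Answer: ACCEPT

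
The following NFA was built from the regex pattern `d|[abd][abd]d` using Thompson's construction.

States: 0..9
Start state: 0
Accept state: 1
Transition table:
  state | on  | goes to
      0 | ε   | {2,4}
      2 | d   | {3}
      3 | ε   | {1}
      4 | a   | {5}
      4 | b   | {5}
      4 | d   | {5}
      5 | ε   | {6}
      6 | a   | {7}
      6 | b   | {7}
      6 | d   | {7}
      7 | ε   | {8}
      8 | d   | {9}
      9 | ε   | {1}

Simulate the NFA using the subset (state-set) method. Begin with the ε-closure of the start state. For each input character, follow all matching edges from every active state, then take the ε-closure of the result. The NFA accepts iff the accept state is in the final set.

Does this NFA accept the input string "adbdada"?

initial (ε-close {0}): {0,2,4}
'a' @ 1: {5,6}
'd' @ 2: {7,8}
'b' @ 3: {}  — no active states
rest 'dada' ignored (set empty)
after full input: {}  (accept=1 not in)

Answer: REJECT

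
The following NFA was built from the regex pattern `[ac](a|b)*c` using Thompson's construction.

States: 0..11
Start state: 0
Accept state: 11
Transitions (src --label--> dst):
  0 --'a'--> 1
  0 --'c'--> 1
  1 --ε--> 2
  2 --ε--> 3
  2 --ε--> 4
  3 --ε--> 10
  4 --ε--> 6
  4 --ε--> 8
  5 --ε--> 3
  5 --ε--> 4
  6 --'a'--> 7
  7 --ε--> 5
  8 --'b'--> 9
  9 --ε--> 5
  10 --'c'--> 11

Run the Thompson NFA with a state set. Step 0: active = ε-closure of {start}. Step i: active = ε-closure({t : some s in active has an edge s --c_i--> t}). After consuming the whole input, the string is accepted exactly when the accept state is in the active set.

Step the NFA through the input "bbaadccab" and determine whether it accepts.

Answer: REJECT

Trace:
S₀ = ε-closure({0}) = {0}
'b' @ 1: {}  — state set empty
rest 'baadccab' ignored (set empty)
after full input: {}  (accept=11 not in)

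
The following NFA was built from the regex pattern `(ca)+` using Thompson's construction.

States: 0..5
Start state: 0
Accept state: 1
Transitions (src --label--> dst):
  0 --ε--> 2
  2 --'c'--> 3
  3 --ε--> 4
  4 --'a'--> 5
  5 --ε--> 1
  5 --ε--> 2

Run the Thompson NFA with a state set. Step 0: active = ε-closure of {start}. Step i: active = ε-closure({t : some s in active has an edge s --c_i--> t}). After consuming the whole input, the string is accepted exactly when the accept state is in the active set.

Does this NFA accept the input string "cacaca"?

start: ε-closure({0}) = {0,2}
'c' @ 1: {3,4}
'a' @ 2: {1,2,5}  ✓accept
'c' @ 3: {3,4}
'a' @ 4: {1,2,5}  ✓accept
'c' @ 5: {3,4}
'a' @ 6: {1,2,5}  ✓accept
end set {1,2,5} — state 1 in

Answer: ACCEPT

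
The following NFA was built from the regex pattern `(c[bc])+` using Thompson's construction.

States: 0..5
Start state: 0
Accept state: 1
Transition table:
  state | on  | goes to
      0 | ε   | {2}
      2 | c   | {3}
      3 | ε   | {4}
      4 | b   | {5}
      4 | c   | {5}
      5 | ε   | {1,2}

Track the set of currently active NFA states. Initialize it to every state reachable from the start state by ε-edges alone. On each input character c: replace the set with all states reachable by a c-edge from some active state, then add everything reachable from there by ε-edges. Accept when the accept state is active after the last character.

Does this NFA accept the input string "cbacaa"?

Answer: REJECT

Derivation:
start: ε-closure({0}) = {0,2}
'c' @ 1: {3,4}
'b' @ 2: {1,2,5}  [accepting]
'a' @ 3: {}  — no active states
rest 'caa' ignored (set empty)
final: {}; accept 1 not in set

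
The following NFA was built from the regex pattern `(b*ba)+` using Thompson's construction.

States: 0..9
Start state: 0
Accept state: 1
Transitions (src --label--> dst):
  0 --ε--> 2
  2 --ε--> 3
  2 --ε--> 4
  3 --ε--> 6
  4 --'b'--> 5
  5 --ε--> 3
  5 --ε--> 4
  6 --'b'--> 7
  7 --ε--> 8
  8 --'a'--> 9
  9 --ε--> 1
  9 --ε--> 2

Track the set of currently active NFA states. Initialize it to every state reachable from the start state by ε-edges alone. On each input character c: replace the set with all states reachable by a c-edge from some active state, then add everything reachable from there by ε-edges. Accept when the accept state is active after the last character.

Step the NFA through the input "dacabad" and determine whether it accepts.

initial (ε-close {0}): {0,2,3,4,6}
'd' @ 1: {}  — state set empty
rest 'acabad' ignored (set empty)
final: {}; accept 1 not in set

Answer: REJECT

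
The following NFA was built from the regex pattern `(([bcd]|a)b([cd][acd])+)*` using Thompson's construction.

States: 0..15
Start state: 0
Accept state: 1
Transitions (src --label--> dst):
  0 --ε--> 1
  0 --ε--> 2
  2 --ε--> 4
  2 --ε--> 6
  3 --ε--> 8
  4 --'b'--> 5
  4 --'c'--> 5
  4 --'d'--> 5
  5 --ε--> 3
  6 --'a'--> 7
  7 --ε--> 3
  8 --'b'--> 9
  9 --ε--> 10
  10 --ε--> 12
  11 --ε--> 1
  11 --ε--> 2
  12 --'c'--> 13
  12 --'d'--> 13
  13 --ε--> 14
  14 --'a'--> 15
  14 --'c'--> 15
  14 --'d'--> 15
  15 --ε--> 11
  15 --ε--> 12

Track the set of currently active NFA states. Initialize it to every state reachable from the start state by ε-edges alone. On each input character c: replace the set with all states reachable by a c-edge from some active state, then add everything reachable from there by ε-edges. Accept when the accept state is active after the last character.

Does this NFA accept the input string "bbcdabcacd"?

Answer: ACCEPT

Trace:
initial (ε-close {0}): {0,1,2,4,6}
'b' @ 1: {3,5,8}
'b' @ 2: {9,10,12}
'c' @ 3: {13,14}
'd' @ 4: {1,2,4,6,11,12,15}  (accept∈set)
'a' @ 5: {3,7,8}
'b' @ 6: {9,10,12}
'c' @ 7: {13,14}
'a' @ 8: {1,2,4,6,11,12,15}  (accept∈set)
'c' @ 9: {3,5,8,13,14}
'd' @ 10: {1,2,4,6,11,12,15}  (accept∈set)
end set {1,2,4,6,11,12,15} — state 1 in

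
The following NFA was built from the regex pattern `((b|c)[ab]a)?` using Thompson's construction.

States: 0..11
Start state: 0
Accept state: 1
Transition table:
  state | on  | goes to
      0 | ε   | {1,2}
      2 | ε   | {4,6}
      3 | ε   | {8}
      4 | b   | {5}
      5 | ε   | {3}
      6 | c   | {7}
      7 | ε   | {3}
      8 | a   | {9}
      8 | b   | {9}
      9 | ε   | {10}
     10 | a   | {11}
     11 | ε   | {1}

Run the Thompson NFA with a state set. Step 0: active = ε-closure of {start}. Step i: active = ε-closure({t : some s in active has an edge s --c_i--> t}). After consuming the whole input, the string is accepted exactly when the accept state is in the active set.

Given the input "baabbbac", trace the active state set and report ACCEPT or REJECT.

Answer: REJECT

Trace:
S₀ = ε-closure({0}) = {0,1,2,4,6}
'b' @ 1: {3,5,8}
'a' @ 2: {9,10}
'a' @ 3: {1,11}  ✓accept
'b' @ 4: {}  — dead — no transitions
rest 'bbac' ignored (set empty)
end set {} — state 1 not in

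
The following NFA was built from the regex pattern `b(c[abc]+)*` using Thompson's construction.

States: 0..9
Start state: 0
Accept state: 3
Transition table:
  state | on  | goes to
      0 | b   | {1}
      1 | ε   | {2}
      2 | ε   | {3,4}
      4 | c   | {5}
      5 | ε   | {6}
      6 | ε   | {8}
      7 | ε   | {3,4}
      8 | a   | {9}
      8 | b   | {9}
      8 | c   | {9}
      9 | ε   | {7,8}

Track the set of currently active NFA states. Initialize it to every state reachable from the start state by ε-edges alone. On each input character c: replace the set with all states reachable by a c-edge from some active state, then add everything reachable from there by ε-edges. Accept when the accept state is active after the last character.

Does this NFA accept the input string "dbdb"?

start: ε-closure({0}) = {0}
'd' @ 1: {}  — state set empty
rest 'bdb' ignored (set empty)
end set {} — state 3 not in

Answer: REJECT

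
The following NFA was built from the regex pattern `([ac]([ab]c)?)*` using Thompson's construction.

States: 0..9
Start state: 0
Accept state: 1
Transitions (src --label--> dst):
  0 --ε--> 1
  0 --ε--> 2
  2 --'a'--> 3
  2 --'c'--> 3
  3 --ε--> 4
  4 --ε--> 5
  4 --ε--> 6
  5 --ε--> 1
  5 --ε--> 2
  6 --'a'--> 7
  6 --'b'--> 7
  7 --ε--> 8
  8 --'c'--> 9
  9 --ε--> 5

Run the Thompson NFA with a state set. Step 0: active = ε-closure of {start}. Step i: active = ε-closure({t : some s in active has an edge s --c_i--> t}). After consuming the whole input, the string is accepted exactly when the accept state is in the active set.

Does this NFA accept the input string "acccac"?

Answer: ACCEPT

Trace:
S₀ = ε-closure({0}) = {0,1,2}
'a' @ 1: {1,2,3,4,5,6}  ✓accept
'c' @ 2: {1,2,3,4,5,6}  ✓accept
'c' @ 3: {1,2,3,4,5,6}  ✓accept
'c' @ 4: {1,2,3,4,5,6}  ✓accept
'a' @ 5: {1,2,3,4,5,6,7,8}  ✓accept
'c' @ 6: {1,2,3,4,5,6,9}  ✓accept
final: {1,2,3,4,5,6,9}; accept 1 in set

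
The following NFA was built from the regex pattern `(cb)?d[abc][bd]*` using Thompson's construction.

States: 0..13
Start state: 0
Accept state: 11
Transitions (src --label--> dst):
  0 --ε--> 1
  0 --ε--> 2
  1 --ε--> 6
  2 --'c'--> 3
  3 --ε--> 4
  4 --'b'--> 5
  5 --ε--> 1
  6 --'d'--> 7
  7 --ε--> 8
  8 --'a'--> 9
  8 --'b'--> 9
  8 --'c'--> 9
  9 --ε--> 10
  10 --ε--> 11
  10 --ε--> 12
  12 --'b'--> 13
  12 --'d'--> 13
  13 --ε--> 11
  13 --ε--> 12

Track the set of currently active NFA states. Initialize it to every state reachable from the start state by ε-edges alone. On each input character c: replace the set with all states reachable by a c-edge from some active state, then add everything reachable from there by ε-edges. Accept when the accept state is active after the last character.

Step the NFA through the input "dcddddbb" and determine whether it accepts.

Answer: ACCEPT

Steps:
S₀ = ε-closure({0}) = {0,1,2,6}
'd' @ 1: {7,8}
'c' @ 2: {9,10,11,12}  (accept∈set)
'd' @ 3: {11,12,13}  (accept∈set)
'd' @ 4: {11,12,13}  (accept∈set)
'd' @ 5: {11,12,13}  (accept∈set)
'd' @ 6: {11,12,13}  (accept∈set)
'b' @ 7: {11,12,13}  (accept∈set)
'b' @ 8: {11,12,13}  (accept∈set)
end set {11,12,13} — state 11 in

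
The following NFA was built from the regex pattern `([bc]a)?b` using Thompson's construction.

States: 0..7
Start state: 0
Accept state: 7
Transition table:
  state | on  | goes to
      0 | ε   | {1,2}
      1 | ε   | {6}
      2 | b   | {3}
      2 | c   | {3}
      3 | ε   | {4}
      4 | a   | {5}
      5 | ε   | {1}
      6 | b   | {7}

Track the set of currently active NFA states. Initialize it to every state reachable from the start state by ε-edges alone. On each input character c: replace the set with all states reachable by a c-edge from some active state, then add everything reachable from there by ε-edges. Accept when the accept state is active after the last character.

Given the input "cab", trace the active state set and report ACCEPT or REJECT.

Answer: ACCEPT

Trace:
start: ε-closure({0}) = {0,1,2,6}
'c' @ 1: {3,4}
'a' @ 2: {1,5,6}
'b' @ 3: {7}  ✓accept
after full input: {7}  (accept=7 in)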